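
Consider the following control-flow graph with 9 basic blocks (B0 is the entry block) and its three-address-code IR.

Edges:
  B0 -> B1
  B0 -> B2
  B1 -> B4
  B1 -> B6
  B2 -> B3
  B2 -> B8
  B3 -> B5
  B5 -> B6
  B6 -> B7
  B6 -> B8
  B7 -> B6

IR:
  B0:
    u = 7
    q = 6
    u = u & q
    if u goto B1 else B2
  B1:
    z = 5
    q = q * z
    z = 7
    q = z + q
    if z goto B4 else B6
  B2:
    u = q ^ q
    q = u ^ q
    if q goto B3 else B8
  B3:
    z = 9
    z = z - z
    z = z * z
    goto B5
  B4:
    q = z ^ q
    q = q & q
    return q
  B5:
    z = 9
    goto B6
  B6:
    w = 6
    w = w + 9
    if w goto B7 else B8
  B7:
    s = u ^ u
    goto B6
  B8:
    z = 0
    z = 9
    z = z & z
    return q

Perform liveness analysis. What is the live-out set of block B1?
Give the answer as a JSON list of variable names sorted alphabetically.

Answer: ["q", "u", "z"]

Derivation:
Block summaries:
  B0: def={q,u} ue=∅
  B1: def={q,z} ue={q}
  B2: def={q,u} ue={q}
  B3: def={z} ue=∅
  B4: def={q} ue={q,z}
  B5: def={z} ue=∅
  B6: def={w} ue=∅
  B7: def={s} ue={u}
  B8: def={z} ue={q}

Live sets:
  live B0: ∅→{q,u}
  live B1: {q,u}→{q,u,z}
  live B2: {q}→{q,u}
  live B3: {q,u}→{q,u}
  live B4: {q,z}→∅
  live B5: {q,u}→{q,u}
  live B6: {q,u}→{q,u}
  live B7: {q,u}→{q,u}
  live B8: {q}→∅

live-out(B1) = ["q", "u", "z"]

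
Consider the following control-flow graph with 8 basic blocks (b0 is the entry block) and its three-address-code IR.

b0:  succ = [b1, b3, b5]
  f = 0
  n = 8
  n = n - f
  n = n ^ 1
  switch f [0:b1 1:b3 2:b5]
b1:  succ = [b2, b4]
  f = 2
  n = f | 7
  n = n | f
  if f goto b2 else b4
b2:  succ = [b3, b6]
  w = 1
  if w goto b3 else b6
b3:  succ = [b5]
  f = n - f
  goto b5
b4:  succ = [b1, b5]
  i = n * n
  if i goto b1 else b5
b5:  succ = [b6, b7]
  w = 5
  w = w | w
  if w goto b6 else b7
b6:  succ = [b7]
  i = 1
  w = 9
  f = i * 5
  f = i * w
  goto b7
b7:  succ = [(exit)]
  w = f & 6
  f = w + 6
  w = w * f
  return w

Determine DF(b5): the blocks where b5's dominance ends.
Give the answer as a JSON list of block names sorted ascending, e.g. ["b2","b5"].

idom tree: b1←b0 b2←b1 b3←b0 b4←b1 b5←b0 b6←b0 b7←b0
Join-block Dom:
  b1: preds {b0,b4}: {b0} ∩ {b0,b1,b4} = {b0}; idom=b0
  b3: preds {b0,b2}: {b0} ∩ {b0,b1,b2} = {b0}; idom=b0
  b5: preds {b0,b3,b4}: {b0} ∩ {b0,b3} ∩ {b0,b1,b4} = {b0}; idom=b0
  b6: preds {b2,b5}: {b0,b1,b2} ∩ {b0,b5} = {b0}; idom=b0
  b7: preds {b5,b6}: {b0,b5} ∩ {b0,b6} = {b0}; idom=b0

DF derivation:
  join b1 pred b0: · stop@b0
  join b1 pred b4: b4→b1 stop@b0
  join b3 pred b0: · stop@b0
  join b3 pred b2: b2→b1 stop@b0
  join b5 pred b0: · stop@b0
  join b5 pred b3: b3 stop@b0
  join b5 pred b4: b4→b1 stop@b0
  join b6 pred b2: b2→b1 stop@b0
  join b6 pred b5: b5 stop@b0
  join b7 pred b5: b5 stop@b0
  join b7 pred b6: b6 stop@b0
  DF(b0)=∅
  DF(b1)={b1,b3,b5,b6}
  DF(b2)={b3,b6}
  DF(b3)={b5}
  DF(b4)={b1,b5}
  DF(b5)={b6,b7}
  DF(b6)={b7}
  DF(b7)=∅

DF(b5) = ["b6", "b7"]

Answer: ["b6", "b7"]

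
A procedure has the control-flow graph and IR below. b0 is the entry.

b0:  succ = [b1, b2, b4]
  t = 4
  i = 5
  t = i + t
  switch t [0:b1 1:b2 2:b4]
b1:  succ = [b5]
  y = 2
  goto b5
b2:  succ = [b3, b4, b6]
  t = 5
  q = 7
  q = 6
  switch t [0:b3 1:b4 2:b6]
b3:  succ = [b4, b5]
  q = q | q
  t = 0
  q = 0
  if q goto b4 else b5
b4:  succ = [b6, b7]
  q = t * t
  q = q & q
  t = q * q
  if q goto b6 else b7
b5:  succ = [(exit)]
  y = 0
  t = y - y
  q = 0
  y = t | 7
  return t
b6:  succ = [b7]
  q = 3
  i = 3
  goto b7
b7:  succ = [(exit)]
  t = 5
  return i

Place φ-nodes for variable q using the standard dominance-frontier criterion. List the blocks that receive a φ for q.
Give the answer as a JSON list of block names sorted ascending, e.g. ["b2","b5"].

Answer: ["b4", "b5", "b6", "b7"]

Working:
idom tree: b1←b0 b2←b0 b3←b2 b4←b0 b5←b0 b6←b0 b7←b0
Dom∩ at merges:
  b4: preds {b0,b2,b3}: {b0} ∩ {b0,b2} ∩ {b0,b2,b3} = {b0}; idom=b0
  b5: preds {b1,b3}: {b0,b1} ∩ {b0,b2,b3} = {b0}; idom=b0
  b6: preds {b2,b4}: {b0,b2} ∩ {b0,b4} = {b0}; idom=b0
  b7: preds {b4,b6}: {b0,b4} ∩ {b0,b6} = {b0}; idom=b0

DF derivation:
  join b4 pred b0: · stop@b0
  join b4 pred b2: b2 stop@b0
  join b4 pred b3: b3→b2 stop@b0
  join b5 pred b1: b1 stop@b0
  join b5 pred b3: b3→b2 stop@b0
  join b6 pred b2: b2 stop@b0
  join b6 pred b4: b4 stop@b0
  join b7 pred b4: b4 stop@b0
  join b7 pred b6: b6 stop@b0
  DF(b0)=∅
  DF(b1)={b5}
  DF(b2)={b4,b5,b6}
  DF(b3)={b4,b5}
  DF(b4)={b6,b7}
  DF(b5)=∅
  DF(b6)={b7}
  DF(b7)=∅

φ for q: defs {b2,b3,b4,b5,b6}
  DF⁺ = {b4,b5,b6,b7}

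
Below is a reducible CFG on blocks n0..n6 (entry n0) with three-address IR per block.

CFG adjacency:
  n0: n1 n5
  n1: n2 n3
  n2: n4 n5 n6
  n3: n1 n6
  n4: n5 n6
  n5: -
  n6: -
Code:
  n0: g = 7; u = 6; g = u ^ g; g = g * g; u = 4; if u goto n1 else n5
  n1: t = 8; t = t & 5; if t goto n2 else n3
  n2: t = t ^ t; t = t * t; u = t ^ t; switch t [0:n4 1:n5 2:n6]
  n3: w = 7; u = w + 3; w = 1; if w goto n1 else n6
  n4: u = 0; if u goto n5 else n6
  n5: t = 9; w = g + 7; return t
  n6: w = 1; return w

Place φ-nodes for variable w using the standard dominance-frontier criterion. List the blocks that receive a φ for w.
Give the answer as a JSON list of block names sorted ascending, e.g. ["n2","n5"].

Answer: ["n1", "n5", "n6"]

Derivation:
idom tree: n1←n0 n2←n1 n3←n1 n4←n2 n5←n0 n6←n1
Join-block Dom:
  n1: preds {n0,n3}: {n0} ∩ {n0,n1,n3} = {n0}; idom=n0
  n5: preds {n0,n2,n4}: {n0} ∩ {n0,n1,n2} ∩ {n0,n1,n2,n4} = {n0}; idom=n0
  n6: preds {n2,n3,n4}: {n0,n1,n2} ∩ {n0,n1,n3} ∩ {n0,n1,n2,n4} = {n0,n1}; idom=n1

DF walk-up:
  join n1 pred n0: · stop@n0
  join n1 pred n3: n3→n1 stop@n0
  join n5 pred n0: · stop@n0
  join n5 pred n2: n2→n1 stop@n0
  join n5 pred n4: n4→n2→n1 stop@n0
  join n6 pred n2: n2 stop@n1
  join n6 pred n3: n3 stop@n1
  join n6 pred n4: n4→n2 stop@n1
  n0 → ∅
  n1 → {n1,n5}
  n2 → {n5,n6}
  n3 → {n1,n6}
  n4 → {n5,n6}
  n5 → ∅
  n6 → ∅

φ for w: defs {n3,n5,n6}
  DF⁺ = {n1,n5,n6}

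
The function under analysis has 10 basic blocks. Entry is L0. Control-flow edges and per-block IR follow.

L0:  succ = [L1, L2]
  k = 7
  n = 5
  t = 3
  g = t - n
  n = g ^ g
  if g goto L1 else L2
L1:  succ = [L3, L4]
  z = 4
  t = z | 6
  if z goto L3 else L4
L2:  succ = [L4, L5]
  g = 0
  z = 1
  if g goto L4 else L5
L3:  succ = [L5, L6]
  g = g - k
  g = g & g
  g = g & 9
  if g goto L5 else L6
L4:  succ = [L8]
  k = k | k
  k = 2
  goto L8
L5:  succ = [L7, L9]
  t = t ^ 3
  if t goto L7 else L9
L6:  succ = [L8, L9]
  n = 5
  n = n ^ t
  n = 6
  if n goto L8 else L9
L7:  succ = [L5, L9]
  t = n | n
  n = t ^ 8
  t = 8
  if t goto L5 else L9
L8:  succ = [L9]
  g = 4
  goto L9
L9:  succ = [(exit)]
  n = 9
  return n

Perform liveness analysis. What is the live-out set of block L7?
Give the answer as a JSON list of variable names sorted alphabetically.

def/use:
  L0 def {g,k,n,t} use ∅
  L1 def {t,z} use ∅
  L2 def {g,z} use ∅
  L3 def {g} use {g,k}
  L4 def {k} use {k}
  L5 def {t} use {t}
  L6 def {n} use {t}
  L7 def {n,t} use {n}
  L8 def {g} use ∅
  L9 def {n} use ∅

Backward fixpoint:
  L0: in=∅ out={g,k,n,t}
  L1: in={g,k,n} out={g,k,n,t}
  L2: in={k,n,t} out={k,n,t}
  L3: in={g,k,n,t} out={n,t}
  L4: in={k} out=∅
  L5: in={n,t} out={n}
  L6: in={t} out=∅
  L7: in={n} out={n,t}
  L8: in=∅ out=∅
  L9: in=∅ out=∅

live-out(L7) = ["n", "t"]

Answer: ["n", "t"]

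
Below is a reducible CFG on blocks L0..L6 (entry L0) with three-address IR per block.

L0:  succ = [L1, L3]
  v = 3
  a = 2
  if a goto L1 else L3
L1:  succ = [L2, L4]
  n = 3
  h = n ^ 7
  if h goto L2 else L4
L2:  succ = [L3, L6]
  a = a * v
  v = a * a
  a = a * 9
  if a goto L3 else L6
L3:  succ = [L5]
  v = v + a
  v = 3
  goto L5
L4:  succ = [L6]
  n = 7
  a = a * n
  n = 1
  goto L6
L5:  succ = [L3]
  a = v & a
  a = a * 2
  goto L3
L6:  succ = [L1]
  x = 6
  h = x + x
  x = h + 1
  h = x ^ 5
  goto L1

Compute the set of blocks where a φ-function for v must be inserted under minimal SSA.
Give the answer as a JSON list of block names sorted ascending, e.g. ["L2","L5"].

Answer: ["L1", "L3", "L6"]

Derivation:
idom tree: L1←L0 L2←L1 L3←L0 L4←L1 L5←L3 L6←L1
Join-block Dom:
  L1: preds {L0,L6}: {L0} ∩ {L0,L1,L6} = {L0}; idom=L0
  L3: preds {L0,L2,L5}: {L0} ∩ {L0,L1,L2} ∩ {L0,L3,L5} = {L0}; idom=L0
  L6: preds {L2,L4}: {L0,L1,L2} ∩ {L0,L1,L4} = {L0,L1}; idom=L1

DF derivation:
  L1←L0: walk · to L0
  L1←L6: walk L6→L1 to L0
  L3←L0: walk · to L0
  L3←L2: walk L2→L1 to L0
  L3←L5: walk L5→L3 to L0
  L6←L2: walk L2 to L1
  L6←L4: walk L4 to L1
  L0 → ∅
  L1 → {L1,L3}
  L2 → {L3,L6}
  L3 → {L3}
  L4 → {L6}
  L5 → {L3}
  L6 → {L1}

φ for v: defs {L0,L2,L3}
  DF⁺ = {L1,L3,L6}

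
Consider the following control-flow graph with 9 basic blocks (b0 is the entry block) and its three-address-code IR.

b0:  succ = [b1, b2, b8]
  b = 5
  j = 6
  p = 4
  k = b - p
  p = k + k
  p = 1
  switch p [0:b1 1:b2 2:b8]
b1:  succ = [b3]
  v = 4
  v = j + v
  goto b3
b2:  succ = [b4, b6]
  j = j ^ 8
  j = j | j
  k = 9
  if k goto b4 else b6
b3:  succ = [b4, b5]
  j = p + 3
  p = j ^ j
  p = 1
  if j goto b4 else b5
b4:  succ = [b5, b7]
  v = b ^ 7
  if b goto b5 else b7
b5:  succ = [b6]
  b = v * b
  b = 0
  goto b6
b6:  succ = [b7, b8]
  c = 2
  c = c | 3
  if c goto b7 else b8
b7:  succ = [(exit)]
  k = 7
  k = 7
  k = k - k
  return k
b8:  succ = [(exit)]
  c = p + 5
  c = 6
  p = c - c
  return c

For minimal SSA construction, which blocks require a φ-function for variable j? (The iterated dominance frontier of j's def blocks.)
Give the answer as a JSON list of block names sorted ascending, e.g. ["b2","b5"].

Answer: ["b4", "b5", "b6", "b7", "b8"]

Analysis:
idom tree: b1←b0 b2←b0 b3←b1 b4←b0 b5←b0 b6←b0 b7←b0 b8←b0
Dom at joins:
  b4: preds {b2,b3}: {b0,b2} ∩ {b0,b1,b3} = {b0}; idom=b0
  b5: preds {b3,b4}: {b0,b1,b3} ∩ {b0,b4} = {b0}; idom=b0
  b6: preds {b2,b5}: {b0,b2} ∩ {b0,b5} = {b0}; idom=b0
  b7: preds {b4,b6}: {b0,b4} ∩ {b0,b6} = {b0}; idom=b0
  b8: preds {b0,b6}: {b0} ∩ {b0,b6} = {b0}; idom=b0

Frontier:
  b4←b2: walk b2 to b0
  b4←b3: walk b3→b1 to b0
  b5←b3: walk b3→b1 to b0
  b5←b4: walk b4 to b0
  b6←b2: walk b2 to b0
  b6←b5: walk b5 to b0
  b7←b4: walk b4 to b0
  b7←b6: walk b6 to b0
  b8←b0: walk · to b0
  b8←b6: walk b6 to b0
  DF(b0)=∅
  DF(b1)={b4,b5}
  DF(b2)={b4,b6}
  DF(b3)={b4,b5}
  DF(b4)={b5,b7}
  DF(b5)={b6}
  DF(b6)={b7,b8}
  DF(b7)=∅
  DF(b8)=∅

φ for j: defs {b0,b2,b3}
  DF⁺ = {b4,b5,b6,b7,b8}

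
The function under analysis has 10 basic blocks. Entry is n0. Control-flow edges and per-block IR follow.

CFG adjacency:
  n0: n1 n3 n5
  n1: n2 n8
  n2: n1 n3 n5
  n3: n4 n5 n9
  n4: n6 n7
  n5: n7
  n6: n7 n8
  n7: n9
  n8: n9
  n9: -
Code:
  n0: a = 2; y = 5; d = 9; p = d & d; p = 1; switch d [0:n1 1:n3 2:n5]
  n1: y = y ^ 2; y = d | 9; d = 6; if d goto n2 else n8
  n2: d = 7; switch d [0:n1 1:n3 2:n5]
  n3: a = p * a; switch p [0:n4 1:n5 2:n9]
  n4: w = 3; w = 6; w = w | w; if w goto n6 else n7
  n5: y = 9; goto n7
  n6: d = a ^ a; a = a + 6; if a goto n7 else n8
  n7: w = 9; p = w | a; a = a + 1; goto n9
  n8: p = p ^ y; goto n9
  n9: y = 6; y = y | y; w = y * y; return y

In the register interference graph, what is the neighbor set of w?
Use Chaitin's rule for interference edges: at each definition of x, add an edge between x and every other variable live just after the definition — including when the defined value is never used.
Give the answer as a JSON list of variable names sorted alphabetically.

Answer: ["a", "p", "y"]

Derivation:
Block summaries:
  n0 def {a,d,p,y} use ∅
  n1 def {d,y} use {d,y}
  n2 def {d} use ∅
  n3 def {a} use {a,p}
  n4 def {w} use ∅
  n5 def {y} use ∅
  n6 def {a,d} use {a}
  n7 def {a,p,w} use {a}
  n8 def {p} use {p,y}
  n9 def {w,y} use ∅

Liveness:
  n0: in=∅ out={a,d,p,y}
  n1: in={a,d,p,y} out={a,p,y}
  n2: in={a,p,y} out={a,d,p,y}
  n3: in={a,p,y} out={a,p,y}
  n4: in={a,p,y} out={a,p,y}
  n5: in={a} out={a}
  n6: in={a,p,y} out={a,p,y}
  n7: in={a} out=∅
  n8: in={p,y} out=∅
  n9: in=∅ out=∅

Interference:
  a↔{d,p,w,y}
  d↔{a,p,y}
  p↔{a,d,w,y}
  w↔{a,p,y}
  y↔{a,d,p,w}

N(w) = ["a", "p", "y"]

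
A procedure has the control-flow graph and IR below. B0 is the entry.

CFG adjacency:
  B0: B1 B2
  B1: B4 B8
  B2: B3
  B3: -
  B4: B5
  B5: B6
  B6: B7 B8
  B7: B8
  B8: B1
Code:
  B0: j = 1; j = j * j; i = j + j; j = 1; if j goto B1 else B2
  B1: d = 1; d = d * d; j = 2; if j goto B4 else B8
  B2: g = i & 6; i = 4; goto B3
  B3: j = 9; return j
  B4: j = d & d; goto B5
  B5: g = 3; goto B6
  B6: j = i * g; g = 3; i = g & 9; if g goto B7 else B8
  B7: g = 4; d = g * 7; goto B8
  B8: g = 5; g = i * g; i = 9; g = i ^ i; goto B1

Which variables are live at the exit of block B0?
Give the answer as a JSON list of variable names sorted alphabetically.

Answer: ["i"]

Derivation:
def/use:
  B0 def {i,j} use ∅
  B1 def {d,j} use ∅
  B2 def {g,i} use {i}
  B3 def {j} use ∅
  B4 def {j} use {d}
  B5 def {g} use ∅
  B6 def {g,i,j} use {g,i}
  B7 def {d,g} use ∅
  B8 def {g,i} use {i}

Live sets:
  B0 li=∅ lo={i}
  B1 li={i} lo={d,i}
  B2 li={i} lo=∅
  B3 li=∅ lo=∅
  B4 li={d,i} lo={i}
  B5 li={i} lo={g,i}
  B6 li={g,i} lo={i}
  B7 li={i} lo={i}
  B8 li={i} lo={i}

live-out(B0) = ["i"]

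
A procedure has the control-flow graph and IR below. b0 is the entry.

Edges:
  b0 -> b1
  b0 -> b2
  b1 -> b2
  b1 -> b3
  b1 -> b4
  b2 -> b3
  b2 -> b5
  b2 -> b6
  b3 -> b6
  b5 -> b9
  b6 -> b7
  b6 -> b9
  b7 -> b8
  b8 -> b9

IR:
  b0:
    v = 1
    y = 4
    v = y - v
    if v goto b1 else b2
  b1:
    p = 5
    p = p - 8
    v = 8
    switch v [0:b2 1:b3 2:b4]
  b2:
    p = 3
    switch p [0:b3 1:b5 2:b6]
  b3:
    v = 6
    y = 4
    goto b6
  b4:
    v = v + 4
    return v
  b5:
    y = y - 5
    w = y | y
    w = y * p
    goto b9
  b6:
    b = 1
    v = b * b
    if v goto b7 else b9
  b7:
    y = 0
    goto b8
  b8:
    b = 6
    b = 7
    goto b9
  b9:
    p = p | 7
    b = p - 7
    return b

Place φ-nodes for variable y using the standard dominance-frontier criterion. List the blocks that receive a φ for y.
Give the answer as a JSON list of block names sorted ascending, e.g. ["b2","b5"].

idom tree: b1←b0 b2←b0 b3←b0 b4←b1 b5←b2 b6←b0 b7←b6 b8←b7 b9←b0
Dom∩ at merges:
  b2: preds {b0,b1}: {b0} ∩ {b0,b1} = {b0}; idom=b0
  b3: preds {b1,b2}: {b0,b1} ∩ {b0,b2} = {b0}; idom=b0
  b6: preds {b2,b3}: {b0,b2} ∩ {b0,b3} = {b0}; idom=b0
  b9: preds {b5,b6,b8}: {b0,b2,b5} ∩ {b0,b6} ∩ {b0,b6,b7,b8} = {b0}; idom=b0

Frontier:
  join b2 pred b0: · stop@b0
  join b2 pred b1: b1 stop@b0
  join b3 pred b1: b1 stop@b0
  join b3 pred b2: b2 stop@b0
  join b6 pred b2: b2 stop@b0
  join b6 pred b3: b3 stop@b0
  join b9 pred b5: b5→b2 stop@b0
  join b9 pred b6: b6 stop@b0
  join b9 pred b8: b8→b7→b6 stop@b0
  b0 → ∅
  b1 → {b2,b3}
  b2 → {b3,b6,b9}
  b3 → {b6}
  b4 → ∅
  b5 → {b9}
  b6 → {b9}
  b7 → {b9}
  b8 → {b9}
  b9 → ∅

φ for y: defs {b0,b3,b5,b7}
  DF⁺ = {b6,b9}

Answer: ["b6", "b9"]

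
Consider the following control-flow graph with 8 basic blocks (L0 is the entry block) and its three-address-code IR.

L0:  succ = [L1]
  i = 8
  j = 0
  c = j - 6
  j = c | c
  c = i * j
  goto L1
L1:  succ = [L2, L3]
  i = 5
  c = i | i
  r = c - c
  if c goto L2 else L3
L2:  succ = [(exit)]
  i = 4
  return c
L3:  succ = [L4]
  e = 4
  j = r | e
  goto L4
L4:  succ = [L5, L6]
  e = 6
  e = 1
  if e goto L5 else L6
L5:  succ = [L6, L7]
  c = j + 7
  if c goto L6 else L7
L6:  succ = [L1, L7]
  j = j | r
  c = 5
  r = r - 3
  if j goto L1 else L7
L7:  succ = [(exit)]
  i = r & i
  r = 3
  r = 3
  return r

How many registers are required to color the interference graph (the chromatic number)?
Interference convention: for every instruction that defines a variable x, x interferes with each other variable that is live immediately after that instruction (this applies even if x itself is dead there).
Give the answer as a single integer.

Per-block:
  L0 def {c,i,j} use ∅
  L1 def {c,i,r} use ∅
  L2 def {i} use {c}
  L3 def {e,j} use {r}
  L4 def {e} use ∅
  L5 def {c} use {j}
  L6 def {c,j,r} use {j,r}
  L7 def {i,r} use {i,r}

Liveness:
  L0 li=∅ lo=∅
  L1 li=∅ lo={c,i,r}
  L2 li={c} lo=∅
  L3 li={i,r} lo={i,j,r}
  L4 li={i,j,r} lo={i,j,r}
  L5 li={i,j,r} lo={i,j,r}
  L6 li={i,j,r} lo={i,r}
  L7 li={i,r} lo=∅

Conflict graph:
  c: {i,j,r}
  e: {i,j,r}
  i: {c,e,j,r}
  j: {c,e,i,r}
  r: {c,e,i,j}

Chromatic number:
  {c,i,j,r} pairwise interfere (4-clique) ⇒ χ ≥ 4
  assign c→R3 e→R3 i→R0 j→R1 r→R2 — no edge inside a register ⇒ χ ≤ 4
  χ = 4

Answer: 4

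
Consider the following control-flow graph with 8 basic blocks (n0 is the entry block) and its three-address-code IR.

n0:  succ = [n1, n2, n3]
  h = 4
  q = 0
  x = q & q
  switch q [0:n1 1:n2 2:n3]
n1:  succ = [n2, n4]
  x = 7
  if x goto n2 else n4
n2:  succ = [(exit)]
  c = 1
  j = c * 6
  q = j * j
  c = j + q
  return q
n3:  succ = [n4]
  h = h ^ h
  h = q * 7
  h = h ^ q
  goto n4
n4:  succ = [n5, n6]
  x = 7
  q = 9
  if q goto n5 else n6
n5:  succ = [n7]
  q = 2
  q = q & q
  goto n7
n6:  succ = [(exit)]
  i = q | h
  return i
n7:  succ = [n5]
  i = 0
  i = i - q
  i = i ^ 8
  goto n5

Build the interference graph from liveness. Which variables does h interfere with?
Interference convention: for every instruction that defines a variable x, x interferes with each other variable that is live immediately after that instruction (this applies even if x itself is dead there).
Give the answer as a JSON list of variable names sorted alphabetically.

Answer: ["q", "x"]

Working:
def/use:
  n0: {h,q,x} / ∅
  n1: {x} / ∅
  n2: {c,j,q} / ∅
  n3: {h} / {h,q}
  n4: {q,x} / ∅
  n5: {q} / ∅
  n6: {i} / {h,q}
  n7: {i} / {q}

Backward fixpoint:
  n0 li=∅ lo={h,q}
  n1 li={h} lo={h}
  n2 li=∅ lo=∅
  n3 li={h,q} lo={h}
  n4 li={h} lo={h,q}
  n5 li=∅ lo={q}
  n6 li={h,q} lo=∅
  n7 li={q} lo=∅

Conflict graph:
  c — {q}
  h — {q,x}
  i — {q}
  j — {q}
  q — {c,h,i,j,x}
  x — {h,q}

N(h) = ["q", "x"]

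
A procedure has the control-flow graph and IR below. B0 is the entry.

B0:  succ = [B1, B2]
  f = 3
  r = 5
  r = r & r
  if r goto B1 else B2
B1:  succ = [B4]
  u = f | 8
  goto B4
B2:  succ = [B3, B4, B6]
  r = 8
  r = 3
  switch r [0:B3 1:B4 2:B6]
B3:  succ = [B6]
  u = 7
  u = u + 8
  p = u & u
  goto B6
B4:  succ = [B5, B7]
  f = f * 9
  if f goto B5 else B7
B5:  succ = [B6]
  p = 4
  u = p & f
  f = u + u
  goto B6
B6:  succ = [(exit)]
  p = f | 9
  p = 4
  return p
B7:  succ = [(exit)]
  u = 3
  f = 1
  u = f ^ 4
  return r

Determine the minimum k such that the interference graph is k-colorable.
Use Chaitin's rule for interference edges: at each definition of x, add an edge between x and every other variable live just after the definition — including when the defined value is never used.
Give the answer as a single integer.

Block summaries:
  B0 def {f,r} use ∅
  B1 def {u} use {f}
  B2 def {r} use ∅
  B3 def {p,u} use ∅
  B4 def {f} use {f}
  B5 def {f,p,u} use {f}
  B6 def {p} use {f}
  B7 def {f,u} use {r}

Live sets:
  live B0: ∅→{f,r}
  live B1: {f,r}→{f,r}
  live B2: {f}→{f,r}
  live B3: {f}→{f}
  live B4: {f,r}→{f,r}
  live B5: {f}→{f}
  live B6: {f}→∅
  live B7: {r}→∅

Conflict graph:
  f: {p,r,u}
  p: {f}
  r: {f,u}
  u: {f,r}

Chromatic number:
  {f,r,u} pairwise interfere (3-clique) ⇒ χ ≥ 3
  assign f→r0 p→r1 r→r1 u→r2 — no edge inside a register ⇒ χ ≤ 3
  χ = 3

Answer: 3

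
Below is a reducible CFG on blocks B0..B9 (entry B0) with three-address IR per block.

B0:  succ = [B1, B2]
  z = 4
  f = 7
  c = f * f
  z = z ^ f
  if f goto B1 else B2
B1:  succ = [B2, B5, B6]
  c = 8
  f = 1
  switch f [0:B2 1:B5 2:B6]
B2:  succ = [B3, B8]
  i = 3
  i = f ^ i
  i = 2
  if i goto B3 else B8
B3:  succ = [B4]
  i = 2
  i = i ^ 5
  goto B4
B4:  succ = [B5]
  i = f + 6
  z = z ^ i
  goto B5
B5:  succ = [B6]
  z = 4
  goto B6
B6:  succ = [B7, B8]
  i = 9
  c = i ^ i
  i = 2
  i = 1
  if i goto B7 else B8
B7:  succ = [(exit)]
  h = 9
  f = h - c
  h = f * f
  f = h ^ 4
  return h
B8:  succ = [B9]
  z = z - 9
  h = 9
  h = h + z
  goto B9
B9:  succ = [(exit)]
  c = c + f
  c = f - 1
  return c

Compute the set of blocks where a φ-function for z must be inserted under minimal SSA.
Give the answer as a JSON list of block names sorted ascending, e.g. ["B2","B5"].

idom tree: B1←B0 B2←B0 B3←B2 B4←B3 B5←B0 B6←B0 B7←B6 B8←B0 B9←B8
Join-block Dom:
  B2: preds {B0,B1}: {B0} ∩ {B0,B1} = {B0}; idom=B0
  B5: preds {B1,B4}: {B0,B1} ∩ {B0,B2,B3,B4} = {B0}; idom=B0
  B6: preds {B1,B5}: {B0,B1} ∩ {B0,B5} = {B0}; idom=B0
  B8: preds {B2,B6}: {B0,B2} ∩ {B0,B6} = {B0}; idom=B0

DF walk-up:
  B2←B0: walk · to B0
  B2←B1: walk B1 to B0
  B5←B1: walk B1 to B0
  B5←B4: walk B4→B3→B2 to B0
  B6←B1: walk B1 to B0
  B6←B5: walk B5 to B0
  B8←B2: walk B2 to B0
  B8←B6: walk B6 to B0
  B0: DF=∅
  B1: DF={B2,B5,B6}
  B2: DF={B5,B8}
  B3: DF={B5}
  B4: DF={B5}
  B5: DF={B6}
  B6: DF={B8}
  B7: DF=∅
  B8: DF=∅
  B9: DF=∅

φ for z: defs {B0,B4,B5,B8}
  DF⁺ = {B5,B6,B8}

Answer: ["B5", "B6", "B8"]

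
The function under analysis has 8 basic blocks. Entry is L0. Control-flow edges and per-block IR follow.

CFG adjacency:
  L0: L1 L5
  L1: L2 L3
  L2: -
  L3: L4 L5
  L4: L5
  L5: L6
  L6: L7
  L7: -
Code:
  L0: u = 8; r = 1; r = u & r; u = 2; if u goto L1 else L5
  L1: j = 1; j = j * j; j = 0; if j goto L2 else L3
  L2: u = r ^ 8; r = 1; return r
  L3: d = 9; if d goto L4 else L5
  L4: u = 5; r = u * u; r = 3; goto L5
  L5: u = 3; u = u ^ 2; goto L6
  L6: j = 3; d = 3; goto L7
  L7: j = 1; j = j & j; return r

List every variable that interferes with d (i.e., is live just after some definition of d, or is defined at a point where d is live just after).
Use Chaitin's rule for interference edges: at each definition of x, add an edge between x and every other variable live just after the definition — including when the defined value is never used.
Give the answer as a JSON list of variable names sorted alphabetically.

Answer: ["r"]

Working:
Block summaries:
  L0: {r,u} / ∅
  L1: {j} / ∅
  L2: {r,u} / {r}
  L3: {d} / ∅
  L4: {r,u} / ∅
  L5: {u} / ∅
  L6: {d,j} / ∅
  L7: {j} / {r}

Live sets:
  live L0: ∅→{r}
  live L1: {r}→{r}
  live L2: {r}→∅
  live L3: {r}→{r}
  live L4: ∅→{r}
  live L5: {r}→{r}
  live L6: {r}→{r}
  live L7: {r}→∅

Interfere edges:
  d↔{r}
  j↔{r}
  r↔{d,j,u}
  u↔{r}

N(d) = ["r"]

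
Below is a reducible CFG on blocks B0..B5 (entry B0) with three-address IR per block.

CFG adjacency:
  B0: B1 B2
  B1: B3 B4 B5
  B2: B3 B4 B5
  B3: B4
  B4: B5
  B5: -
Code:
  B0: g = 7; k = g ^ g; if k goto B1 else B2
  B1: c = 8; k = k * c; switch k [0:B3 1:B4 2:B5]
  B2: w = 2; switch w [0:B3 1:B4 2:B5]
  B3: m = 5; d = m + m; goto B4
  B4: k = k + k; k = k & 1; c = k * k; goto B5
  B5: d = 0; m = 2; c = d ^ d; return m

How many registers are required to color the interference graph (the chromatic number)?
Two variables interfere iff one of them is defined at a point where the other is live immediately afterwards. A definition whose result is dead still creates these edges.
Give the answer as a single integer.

Answer: 3

Derivation:
def/use:
  B0: {g,k} / ∅
  B1: {c,k} / {k}
  B2: {w} / ∅
  B3: {d,m} / ∅
  B4: {c,k} / {k}
  B5: {c,d,m} / ∅

Backward fixpoint:
  live B0: ∅→{k}
  live B1: {k}→{k}
  live B2: {k}→{k}
  live B3: {k}→{k}
  live B4: {k}→∅
  live B5: ∅→∅

Interfere edges:
  c — {k,m}
  d — {k,m}
  g — ∅
  k — {c,d,m,w}
  m — {c,d,k}
  w — {k}

Registers:
  {c,k,m} pairwise interfere (3-clique) ⇒ χ ≥ 3
  assign c→r2 d→r2 g→r0 k→r0 m→r1 w→r1 — no edge inside a register ⇒ χ ≤ 3
  χ = 3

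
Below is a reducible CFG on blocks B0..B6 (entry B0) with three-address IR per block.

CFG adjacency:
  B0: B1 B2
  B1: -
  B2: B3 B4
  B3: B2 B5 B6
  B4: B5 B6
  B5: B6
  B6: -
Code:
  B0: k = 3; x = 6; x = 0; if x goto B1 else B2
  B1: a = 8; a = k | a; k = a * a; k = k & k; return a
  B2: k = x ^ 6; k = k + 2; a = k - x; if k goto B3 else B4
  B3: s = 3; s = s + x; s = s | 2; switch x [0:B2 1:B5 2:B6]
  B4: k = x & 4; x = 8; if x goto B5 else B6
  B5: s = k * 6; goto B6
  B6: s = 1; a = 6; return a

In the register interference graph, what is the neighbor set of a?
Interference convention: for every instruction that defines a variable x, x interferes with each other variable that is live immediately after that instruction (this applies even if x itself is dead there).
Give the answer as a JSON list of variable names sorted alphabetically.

Block summaries:
  B0 def {k,x} use ∅
  B1 def {a,k} use {k}
  B2 def {a,k} use {x}
  B3 def {s} use {x}
  B4 def {k,x} use {x}
  B5 def {s} use {k}
  B6 def {a,s} use ∅

Liveness:
  live B0: ∅→{k,x}
  live B1: {k}→∅
  live B2: {x}→{k,x}
  live B3: {k,x}→{k,x}
  live B4: {x}→{k}
  live B5: {k}→∅
  live B6: ∅→∅

Conflict graph:
  a — {k,x}
  k — {a,s,x}
  s — {k,x}
  x — {a,k,s}

N(a) = ["k", "x"]

Answer: ["k", "x"]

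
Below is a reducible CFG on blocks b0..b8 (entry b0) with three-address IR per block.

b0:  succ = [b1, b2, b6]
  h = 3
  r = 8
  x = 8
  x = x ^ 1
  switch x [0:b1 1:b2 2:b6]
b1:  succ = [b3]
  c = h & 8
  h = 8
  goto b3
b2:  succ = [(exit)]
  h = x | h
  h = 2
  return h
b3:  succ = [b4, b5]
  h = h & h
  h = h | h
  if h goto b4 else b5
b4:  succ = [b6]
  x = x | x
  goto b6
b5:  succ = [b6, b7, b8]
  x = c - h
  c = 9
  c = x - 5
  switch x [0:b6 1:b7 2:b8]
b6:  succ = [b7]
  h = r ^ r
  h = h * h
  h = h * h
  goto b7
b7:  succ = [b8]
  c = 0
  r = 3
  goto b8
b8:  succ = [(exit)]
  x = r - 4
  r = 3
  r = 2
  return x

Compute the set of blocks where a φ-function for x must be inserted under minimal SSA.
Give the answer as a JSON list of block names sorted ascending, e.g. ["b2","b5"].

idom tree: b1←b0 b2←b0 b3←b1 b4←b3 b5←b3 b6←b0 b7←b0 b8←b0
Dom at joins:
  b6: preds {b0,b4,b5}: {b0} ∩ {b0,b1,b3,b4} ∩ {b0,b1,b3,b5} = {b0}; idom=b0
  b7: preds {b5,b6}: {b0,b1,b3,b5} ∩ {b0,b6} = {b0}; idom=b0
  b8: preds {b5,b7}: {b0,b1,b3,b5} ∩ {b0,b7} = {b0}; idom=b0

DF derivation:
  join b6 pred b0: · stop@b0
  join b6 pred b4: b4→b3→b1 stop@b0
  join b6 pred b5: b5→b3→b1 stop@b0
  join b7 pred b5: b5→b3→b1 stop@b0
  join b7 pred b6: b6 stop@b0
  join b8 pred b5: b5→b3→b1 stop@b0
  join b8 pred b7: b7 stop@b0
  DF(b0)=∅
  DF(b1)={b6,b7,b8}
  DF(b2)=∅
  DF(b3)={b6,b7,b8}
  DF(b4)={b6}
  DF(b5)={b6,b7,b8}
  DF(b6)={b7}
  DF(b7)={b8}
  DF(b8)=∅

φ for x: defs {b0,b4,b5,b8}
  DF⁺ = {b6,b7,b8}

Answer: ["b6", "b7", "b8"]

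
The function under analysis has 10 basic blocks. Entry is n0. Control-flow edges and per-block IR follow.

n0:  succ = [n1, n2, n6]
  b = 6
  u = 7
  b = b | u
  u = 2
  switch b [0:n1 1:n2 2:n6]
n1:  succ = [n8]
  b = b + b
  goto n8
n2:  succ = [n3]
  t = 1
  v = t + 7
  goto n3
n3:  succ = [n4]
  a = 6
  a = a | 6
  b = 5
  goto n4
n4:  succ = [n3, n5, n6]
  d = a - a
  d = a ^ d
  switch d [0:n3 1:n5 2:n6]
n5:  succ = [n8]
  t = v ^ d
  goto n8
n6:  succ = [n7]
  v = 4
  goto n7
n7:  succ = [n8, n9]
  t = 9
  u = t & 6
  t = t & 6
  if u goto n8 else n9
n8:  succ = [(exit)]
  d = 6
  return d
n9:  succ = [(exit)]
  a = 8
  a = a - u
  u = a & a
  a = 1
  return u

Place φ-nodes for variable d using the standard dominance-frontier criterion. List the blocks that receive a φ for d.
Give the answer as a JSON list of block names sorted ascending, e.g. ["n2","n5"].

idom tree: n1←n0 n2←n0 n3←n2 n4←n3 n5←n4 n6←n0 n7←n6 n8←n0 n9←n7
Dom at joins:
  n3: preds {n2,n4}: {n0,n2} ∩ {n0,n2,n3,n4} = {n0,n2}; idom=n2
  n6: preds {n0,n4}: {n0} ∩ {n0,n2,n3,n4} = {n0}; idom=n0
  n8: preds {n1,n5,n7}: {n0,n1} ∩ {n0,n2,n3,n4,n5} ∩ {n0,n6,n7} = {n0}; idom=n0

Frontier:
  join n3 pred n2: · stop@n2
  join n3 pred n4: n4→n3 stop@n2
  join n6 pred n0: · stop@n0
  join n6 pred n4: n4→n3→n2 stop@n0
  join n8 pred n1: n1 stop@n0
  join n8 pred n5: n5→n4→n3→n2 stop@n0
  join n8 pred n7: n7→n6 stop@n0
  n0 → ∅
  n1 → {n8}
  n2 → {n6,n8}
  n3 → {n3,n6,n8}
  n4 → {n3,n6,n8}
  n5 → {n8}
  n6 → {n8}
  n7 → {n8}
  n8 → ∅
  n9 → ∅

φ for d: defs {n4,n8}
  DF⁺ = {n3,n6,n8}

Answer: ["n3", "n6", "n8"]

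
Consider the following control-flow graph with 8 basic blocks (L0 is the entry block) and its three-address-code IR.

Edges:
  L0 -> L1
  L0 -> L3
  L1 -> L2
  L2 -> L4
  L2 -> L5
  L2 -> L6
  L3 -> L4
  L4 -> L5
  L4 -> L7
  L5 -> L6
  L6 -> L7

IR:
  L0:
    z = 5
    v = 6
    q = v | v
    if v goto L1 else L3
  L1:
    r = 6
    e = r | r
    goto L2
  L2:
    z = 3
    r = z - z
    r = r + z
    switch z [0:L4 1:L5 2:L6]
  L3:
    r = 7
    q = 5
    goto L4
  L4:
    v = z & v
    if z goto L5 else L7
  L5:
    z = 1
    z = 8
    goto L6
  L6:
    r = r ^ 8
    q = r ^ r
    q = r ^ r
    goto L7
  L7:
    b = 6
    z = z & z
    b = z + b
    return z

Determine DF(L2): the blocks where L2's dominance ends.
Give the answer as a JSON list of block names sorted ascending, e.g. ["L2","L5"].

idom tree: L1←L0 L2←L1 L3←L0 L4←L0 L5←L0 L6←L0 L7←L0
Dom∩ at merges:
  L4: preds {L2,L3}: {L0,L1,L2} ∩ {L0,L3} = {L0}; idom=L0
  L5: preds {L2,L4}: {L0,L1,L2} ∩ {L0,L4} = {L0}; idom=L0
  L6: preds {L2,L5}: {L0,L1,L2} ∩ {L0,L5} = {L0}; idom=L0
  L7: preds {L4,L6}: {L0,L4} ∩ {L0,L6} = {L0}; idom=L0

DF walk-up:
  join L4 pred L2: L2→L1 stop@L0
  join L4 pred L3: L3 stop@L0
  join L5 pred L2: L2→L1 stop@L0
  join L5 pred L4: L4 stop@L0
  join L6 pred L2: L2→L1 stop@L0
  join L6 pred L5: L5 stop@L0
  join L7 pred L4: L4 stop@L0
  join L7 pred L6: L6 stop@L0
  L0: DF=∅
  L1: DF={L4,L5,L6}
  L2: DF={L4,L5,L6}
  L3: DF={L4}
  L4: DF={L5,L7}
  L5: DF={L6}
  L6: DF={L7}
  L7: DF=∅

DF(L2) = ["L4", "L5", "L6"]

Answer: ["L4", "L5", "L6"]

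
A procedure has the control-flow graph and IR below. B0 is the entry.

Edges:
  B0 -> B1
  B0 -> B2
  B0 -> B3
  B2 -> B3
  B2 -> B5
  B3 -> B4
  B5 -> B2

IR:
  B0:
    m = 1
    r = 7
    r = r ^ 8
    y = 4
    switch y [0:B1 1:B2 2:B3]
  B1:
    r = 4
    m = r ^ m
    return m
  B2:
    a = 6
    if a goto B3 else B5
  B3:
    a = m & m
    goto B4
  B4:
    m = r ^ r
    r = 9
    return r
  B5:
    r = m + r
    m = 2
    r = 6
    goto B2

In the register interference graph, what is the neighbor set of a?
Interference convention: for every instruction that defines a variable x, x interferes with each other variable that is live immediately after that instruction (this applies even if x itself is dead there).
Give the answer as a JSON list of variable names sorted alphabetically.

Per-block:
  B0 def {m,r,y} use ∅
  B1 def {m,r} use {m}
  B2 def {a} use ∅
  B3 def {a} use {m}
  B4 def {m,r} use {r}
  B5 def {m,r} use {m,r}

Backward fixpoint:
  B0: in=∅ out={m,r}
  B1: in={m} out=∅
  B2: in={m,r} out={m,r}
  B3: in={m,r} out={r}
  B4: in={r} out=∅
  B5: in={m,r} out={m,r}

Interference:
  a↔{m,r}
  m↔{a,r,y}
  r↔{a,m,y}
  y↔{m,r}

N(a) = ["m", "r"]

Answer: ["m", "r"]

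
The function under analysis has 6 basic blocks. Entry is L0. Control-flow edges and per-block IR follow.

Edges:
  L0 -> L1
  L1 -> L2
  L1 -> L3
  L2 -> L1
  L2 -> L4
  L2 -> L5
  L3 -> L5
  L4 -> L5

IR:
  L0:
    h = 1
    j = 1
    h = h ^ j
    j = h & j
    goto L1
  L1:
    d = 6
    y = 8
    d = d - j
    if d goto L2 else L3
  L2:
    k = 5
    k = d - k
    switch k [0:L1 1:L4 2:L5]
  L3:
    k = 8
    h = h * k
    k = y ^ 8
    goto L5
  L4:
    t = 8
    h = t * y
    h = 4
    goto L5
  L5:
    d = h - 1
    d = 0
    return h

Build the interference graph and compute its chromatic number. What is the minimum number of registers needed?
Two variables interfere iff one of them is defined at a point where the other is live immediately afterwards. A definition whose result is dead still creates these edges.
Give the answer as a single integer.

Block summaries:
  L0: {h,j} / ∅
  L1: {d,y} / {j}
  L2: {k} / {d}
  L3: {h,k} / {h,y}
  L4: {h,t} / {y}
  L5: {d} / {h}

Liveness:
  live L0: ∅→{h,j}
  live L1: {h,j}→{d,h,j,y}
  live L2: {d,h,j,y}→{h,j,y}
  live L3: {h,y}→{h}
  live L4: {y}→{h}
  live L5: {h}→∅

Interference:
  d↔{h,j,k,y}
  h↔{d,j,k,y}
  j↔{d,h,k,y}
  k↔{d,h,j,y}
  t↔{y}
  y↔{d,h,j,k,t}

Chromatic number:
  {d,h,j,k,y} pairwise interfere (5-clique) ⇒ χ ≥ 5
  assign d→R1 h→R2 j→R3 k→R4 t→R1 y→R0 — no edge inside a register ⇒ χ ≤ 5
  χ = 5

Answer: 5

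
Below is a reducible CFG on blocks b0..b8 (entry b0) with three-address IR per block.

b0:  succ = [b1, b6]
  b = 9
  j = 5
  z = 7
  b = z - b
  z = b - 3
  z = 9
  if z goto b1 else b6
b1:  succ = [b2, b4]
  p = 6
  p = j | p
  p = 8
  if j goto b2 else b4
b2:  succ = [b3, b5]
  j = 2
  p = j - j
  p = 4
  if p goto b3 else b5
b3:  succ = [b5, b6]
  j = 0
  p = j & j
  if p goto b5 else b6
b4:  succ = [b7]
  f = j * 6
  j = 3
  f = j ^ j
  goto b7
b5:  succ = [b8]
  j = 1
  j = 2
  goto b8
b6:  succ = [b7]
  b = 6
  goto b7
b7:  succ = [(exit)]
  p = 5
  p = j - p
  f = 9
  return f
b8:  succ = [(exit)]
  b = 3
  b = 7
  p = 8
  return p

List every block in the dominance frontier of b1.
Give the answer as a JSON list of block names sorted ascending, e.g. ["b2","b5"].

idom tree: b1←b0 b2←b1 b3←b2 b4←b1 b5←b2 b6←b0 b7←b0 b8←b5
Dom at joins:
  b5: preds {b2,b3}: {b0,b1,b2} ∩ {b0,b1,b2,b3} = {b0,b1,b2}; idom=b2
  b6: preds {b0,b3}: {b0} ∩ {b0,b1,b2,b3} = {b0}; idom=b0
  b7: preds {b4,b6}: {b0,b1,b4} ∩ {b0,b6} = {b0}; idom=b0

DF derivation:
  b5←b2: walk · to b2
  b5←b3: walk b3 to b2
  b6←b0: walk · to b0
  b6←b3: walk b3→b2→b1 to b0
  b7←b4: walk b4→b1 to b0
  b7←b6: walk b6 to b0
  b0 → ∅
  b1 → {b6,b7}
  b2 → {b6}
  b3 → {b5,b6}
  b4 → {b7}
  b5 → ∅
  b6 → {b7}
  b7 → ∅
  b8 → ∅

DF(b1) = ["b6", "b7"]

Answer: ["b6", "b7"]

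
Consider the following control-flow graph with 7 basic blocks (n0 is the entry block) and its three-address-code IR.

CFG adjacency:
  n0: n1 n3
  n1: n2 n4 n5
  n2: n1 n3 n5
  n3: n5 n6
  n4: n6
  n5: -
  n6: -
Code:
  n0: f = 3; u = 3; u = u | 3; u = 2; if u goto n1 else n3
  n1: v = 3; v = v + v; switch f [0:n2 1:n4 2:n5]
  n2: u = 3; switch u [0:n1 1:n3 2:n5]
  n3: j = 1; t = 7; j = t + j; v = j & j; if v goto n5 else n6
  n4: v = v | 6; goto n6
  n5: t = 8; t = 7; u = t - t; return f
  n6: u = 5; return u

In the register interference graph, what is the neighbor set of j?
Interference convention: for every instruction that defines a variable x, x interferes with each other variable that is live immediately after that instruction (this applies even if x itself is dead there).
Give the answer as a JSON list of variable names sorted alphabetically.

Answer: ["f", "t"]

Analysis:
Per-block:
  n0: def={f,u} ue=∅
  n1: def={v} ue={f}
  n2: def={u} ue=∅
  n3: def={j,t,v} ue=∅
  n4: def={v} ue={v}
  n5: def={t,u} ue={f}
  n6: def={u} ue=∅

Live sets:
  n0: in=∅ out={f}
  n1: in={f} out={f,v}
  n2: in={f} out={f}
  n3: in={f} out={f}
  n4: in={v} out=∅
  n5: in={f} out=∅
  n6: in=∅ out=∅

Interfere edges:
  f↔{j,t,u,v}
  j↔{f,t}
  t↔{f,j}
  u↔{f}
  v↔{f}

N(j) = ["f", "t"]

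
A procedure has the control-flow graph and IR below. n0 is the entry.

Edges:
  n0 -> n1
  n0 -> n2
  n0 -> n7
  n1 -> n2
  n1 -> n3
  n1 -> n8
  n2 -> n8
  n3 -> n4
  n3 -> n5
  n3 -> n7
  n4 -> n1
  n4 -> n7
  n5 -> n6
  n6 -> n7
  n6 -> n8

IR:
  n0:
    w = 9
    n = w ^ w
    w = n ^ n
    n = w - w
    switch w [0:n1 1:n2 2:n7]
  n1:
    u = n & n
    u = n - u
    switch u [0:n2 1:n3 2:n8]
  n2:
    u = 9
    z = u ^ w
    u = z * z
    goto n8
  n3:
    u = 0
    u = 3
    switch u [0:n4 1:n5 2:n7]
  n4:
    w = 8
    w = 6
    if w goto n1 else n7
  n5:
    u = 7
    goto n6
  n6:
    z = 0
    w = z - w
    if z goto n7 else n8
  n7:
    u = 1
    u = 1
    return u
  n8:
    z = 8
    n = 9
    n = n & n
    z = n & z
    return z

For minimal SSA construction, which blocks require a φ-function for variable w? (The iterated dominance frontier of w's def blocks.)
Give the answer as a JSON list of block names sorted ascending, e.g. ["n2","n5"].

idom tree: n1←n0 n2←n0 n3←n1 n4←n3 n5←n3 n6←n5 n7←n0 n8←n0
Dom at joins:
  n1: preds {n0,n4}: {n0} ∩ {n0,n1,n3,n4} = {n0}; idom=n0
  n2: preds {n0,n1}: {n0} ∩ {n0,n1} = {n0}; idom=n0
  n7: preds {n0,n3,n4,n6}: {n0} ∩ {n0,n1,n3} ∩ {n0,n1,n3,n4} ∩ {n0,n1,n3,n5,n6} = {n0}; idom=n0
  n8: preds {n1,n2,n6}: {n0,n1} ∩ {n0,n2} ∩ {n0,n1,n3,n5,n6} = {n0}; idom=n0

DF derivation:
  join n1 pred n0: · stop@n0
  join n1 pred n4: n4→n3→n1 stop@n0
  join n2 pred n0: · stop@n0
  join n2 pred n1: n1 stop@n0
  join n7 pred n0: · stop@n0
  join n7 pred n3: n3→n1 stop@n0
  join n7 pred n4: n4→n3→n1 stop@n0
  join n7 pred n6: n6→n5→n3→n1 stop@n0
  join n8 pred n1: n1 stop@n0
  join n8 pred n2: n2 stop@n0
  join n8 pred n6: n6→n5→n3→n1 stop@n0
  n0 → ∅
  n1 → {n1,n2,n7,n8}
  n2 → {n8}
  n3 → {n1,n7,n8}
  n4 → {n1,n7}
  n5 → {n7,n8}
  n6 → {n7,n8}
  n7 → ∅
  n8 → ∅

φ for w: defs {n0,n4,n6}
  DF⁺ = {n1,n2,n7,n8}

Answer: ["n1", "n2", "n7", "n8"]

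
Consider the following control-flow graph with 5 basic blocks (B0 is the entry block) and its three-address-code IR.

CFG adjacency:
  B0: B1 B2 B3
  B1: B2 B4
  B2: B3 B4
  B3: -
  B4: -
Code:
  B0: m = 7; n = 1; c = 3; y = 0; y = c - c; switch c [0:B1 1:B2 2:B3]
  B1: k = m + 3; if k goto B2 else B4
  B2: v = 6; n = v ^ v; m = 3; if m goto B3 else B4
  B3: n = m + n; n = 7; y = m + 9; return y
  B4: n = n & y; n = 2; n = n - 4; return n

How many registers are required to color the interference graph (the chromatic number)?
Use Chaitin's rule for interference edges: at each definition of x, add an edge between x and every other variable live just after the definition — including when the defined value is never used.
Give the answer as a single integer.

Answer: 4

Derivation:
Per-block:
  B0: def={c,m,n,y} ue=∅
  B1: def={k} ue={m}
  B2: def={m,n,v} ue=∅
  B3: def={n,y} ue={m,n}
  B4: def={n} ue={n,y}

Liveness:
  B0 li=∅ lo={m,n,y}
  B1 li={m,n,y} lo={n,y}
  B2 li={y} lo={m,n,y}
  B3 li={m,n} lo=∅
  B4 li={n,y} lo=∅

Conflict graph:
  c↔{m,n,y}
  k↔{n,y}
  m↔{c,n,y}
  n↔{c,k,m,y}
  v↔{y}
  y↔{c,k,m,n,v}

Chromatic number:
  clique {c,m,n,y} ⇒ need ≥ 4
  assign c→r2 k→r2 m→r3 n→r1 v→r1 y→r0 — no edge inside a register ⇒ χ ≤ 4
  χ = 4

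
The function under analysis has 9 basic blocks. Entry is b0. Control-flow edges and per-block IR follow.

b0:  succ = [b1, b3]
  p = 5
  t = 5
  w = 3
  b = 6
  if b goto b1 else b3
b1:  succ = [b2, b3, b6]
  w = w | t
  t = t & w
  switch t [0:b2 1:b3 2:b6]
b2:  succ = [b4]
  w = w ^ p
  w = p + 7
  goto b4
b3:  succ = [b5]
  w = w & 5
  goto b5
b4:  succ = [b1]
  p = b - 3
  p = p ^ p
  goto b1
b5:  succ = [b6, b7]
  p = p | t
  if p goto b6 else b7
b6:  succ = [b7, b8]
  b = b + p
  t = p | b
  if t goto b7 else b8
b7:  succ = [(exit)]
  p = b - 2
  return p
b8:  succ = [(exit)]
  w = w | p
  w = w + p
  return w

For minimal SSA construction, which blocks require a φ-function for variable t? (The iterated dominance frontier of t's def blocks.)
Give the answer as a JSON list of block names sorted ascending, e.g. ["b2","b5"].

idom tree: b1←b0 b2←b1 b3←b0 b4←b2 b5←b3 b6←b0 b7←b0 b8←b6
Dom at joins:
  b1: preds {b0,b4}: {b0} ∩ {b0,b1,b2,b4} = {b0}; idom=b0
  b3: preds {b0,b1}: {b0} ∩ {b0,b1} = {b0}; idom=b0
  b6: preds {b1,b5}: {b0,b1} ∩ {b0,b3,b5} = {b0}; idom=b0
  b7: preds {b5,b6}: {b0,b3,b5} ∩ {b0,b6} = {b0}; idom=b0

Frontier:
  join b1 pred b0: · stop@b0
  join b1 pred b4: b4→b2→b1 stop@b0
  join b3 pred b0: · stop@b0
  join b3 pred b1: b1 stop@b0
  join b6 pred b1: b1 stop@b0
  join b6 pred b5: b5→b3 stop@b0
  join b7 pred b5: b5→b3 stop@b0
  join b7 pred b6: b6 stop@b0
  b0: DF=∅
  b1: DF={b1,b3,b6}
  b2: DF={b1}
  b3: DF={b6,b7}
  b4: DF={b1}
  b5: DF={b6,b7}
  b6: DF={b7}
  b7: DF=∅
  b8: DF=∅

φ for t: defs {b0,b1,b6}
  DF⁺ = {b1,b3,b6,b7}

Answer: ["b1", "b3", "b6", "b7"]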